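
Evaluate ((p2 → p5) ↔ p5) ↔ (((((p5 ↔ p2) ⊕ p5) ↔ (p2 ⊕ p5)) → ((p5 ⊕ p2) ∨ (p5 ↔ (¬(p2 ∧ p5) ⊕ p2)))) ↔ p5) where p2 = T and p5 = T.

T

p2 → p5 = T → T = T
(p2 → p5) ↔ p5 = T ↔ T = T
p5 ↔ p2 = T ↔ T = T
(p5 ↔ p2) ⊕ p5 = T ⊕ T = F
p2 ⊕ p5 = T ⊕ T = F
((p5 ↔ p2) ⊕ p5) ↔ (p2 ⊕ p5) = F ↔ F = T
p5 ⊕ p2 = T ⊕ T = F
p2 ∧ p5 = T ∧ T = T
¬(p2 ∧ p5) = ¬T = F
¬(p2 ∧ p5) ⊕ p2 = F ⊕ T = T
p5 ↔ (¬(p2 ∧ p5) ⊕ p2) = T ↔ T = T
(p5 ⊕ p2) ∨ (p5 ↔ (¬(p2 ∧ p5) ⊕ p2)) = F ∨ T = T
(((p5 ↔ p2) ⊕ p5) ↔ (p2 ⊕ p5)) → ((p5 ⊕ p2) ∨ (p5 ↔ (¬(p2 ∧ p5) ⊕ p2))) = T → T = T
((((p5 ↔ p2) ⊕ p5) ↔ (p2 ⊕ p5)) → ((p5 ⊕ p2) ∨ (p5 ↔ (¬(p2 ∧ p5) ⊕ p2)))) ↔ p5 = T ↔ T = T
((p2 → p5) ↔ p5) ↔ (((((p5 ↔ p2) ⊕ p5) ↔ (p2 ⊕ p5)) → ((p5 ⊕ p2) ∨ (p5 ↔ (¬(p2 ∧ p5) ⊕ p2)))) ↔ p5) = T ↔ T = T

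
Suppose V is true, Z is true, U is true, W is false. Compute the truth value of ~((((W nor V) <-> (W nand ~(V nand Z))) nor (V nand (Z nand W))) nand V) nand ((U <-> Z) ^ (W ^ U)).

T

W nor V = F nor T = F
V nand Z = T nand T = F
~(V nand Z) = ~F = T
W nand ~(V nand Z) = F nand T = T
(W nor V) <-> (W nand ~(V nand Z)) = F <-> T = F
Z nand W = T nand F = T
V nand (Z nand W) = T nand T = F
((W nor V) <-> (W nand ~(V nand Z))) nor (V nand (Z nand W)) = F nor F = T
(((W nor V) <-> (W nand ~(V nand Z))) nor (V nand (Z nand W))) nand V = T nand T = F
~((((W nor V) <-> (W nand ~(V nand Z))) nor (V nand (Z nand W))) nand V) = ~F = T
U <-> Z = T <-> T = T
W ^ U = F ^ T = T
(U <-> Z) ^ (W ^ U) = T ^ T = F
~((((W nor V) <-> (W nand ~(V nand Z))) nor (V nand (Z nand W))) nand V) nand ((U <-> Z) ^ (W ^ U)) = T nand F = T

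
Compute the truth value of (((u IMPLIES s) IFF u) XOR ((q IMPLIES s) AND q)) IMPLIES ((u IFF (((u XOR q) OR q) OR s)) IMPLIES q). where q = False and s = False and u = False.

u IMPLIES s = False IMPLIES False = True
(u IMPLIES s) IFF u = True IFF False = False
q IMPLIES s = False IMPLIES False = True
(q IMPLIES s) AND q = True AND False = False
((u IMPLIES s) IFF u) XOR ((q IMPLIES s) AND q) = False XOR False = False
u XOR q = False XOR False = False
(u XOR q) OR q = False OR False = False
((u XOR q) OR q) OR s = False OR False = False
u IFF (((u XOR q) OR q) OR s) = False IFF False = True
(u IFF (((u XOR q) OR q) OR s)) IMPLIES q = True IMPLIES False = False
(((u IMPLIES s) IFF u) XOR ((q IMPLIES s) AND q)) IMPLIES ((u IFF (((u XOR q) OR q) OR s)) IMPLIES q) = False IMPLIES False = True

True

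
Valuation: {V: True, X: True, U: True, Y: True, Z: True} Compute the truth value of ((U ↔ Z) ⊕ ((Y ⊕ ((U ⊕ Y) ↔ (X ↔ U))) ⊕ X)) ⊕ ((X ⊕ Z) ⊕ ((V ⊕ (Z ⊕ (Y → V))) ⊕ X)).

U ↔ Z = True ↔ True = True
U ⊕ Y = True ⊕ True = False
X ↔ U = True ↔ True = True
(U ⊕ Y) ↔ (X ↔ U) = False ↔ True = False
Y ⊕ ((U ⊕ Y) ↔ (X ↔ U)) = True ⊕ False = True
(Y ⊕ ((U ⊕ Y) ↔ (X ↔ U))) ⊕ X = True ⊕ True = False
(U ↔ Z) ⊕ ((Y ⊕ ((U ⊕ Y) ↔ (X ↔ U))) ⊕ X) = True ⊕ False = True
X ⊕ Z = True ⊕ True = False
Y → V = True → True = True
Z ⊕ (Y → V) = True ⊕ True = False
V ⊕ (Z ⊕ (Y → V)) = True ⊕ False = True
(V ⊕ (Z ⊕ (Y → V))) ⊕ X = True ⊕ True = False
(X ⊕ Z) ⊕ ((V ⊕ (Z ⊕ (Y → V))) ⊕ X) = False ⊕ False = False
((U ↔ Z) ⊕ ((Y ⊕ ((U ⊕ Y) ↔ (X ↔ U))) ⊕ X)) ⊕ ((X ⊕ Z) ⊕ ((V ⊕ (Z ⊕ (Y → V))) ⊕ X)) = True ⊕ False = True

True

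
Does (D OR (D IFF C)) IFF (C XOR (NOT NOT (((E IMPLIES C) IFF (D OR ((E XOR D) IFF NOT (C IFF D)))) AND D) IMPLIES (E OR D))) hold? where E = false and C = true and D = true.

false

D IFF C = true IFF true = true
D OR (D IFF C) = true OR true = true
E IMPLIES C = false IMPLIES true = true
E XOR D = false XOR true = true
C IFF D = true IFF true = true
NOT (C IFF D) = NOT true = false
(E XOR D) IFF NOT (C IFF D) = true IFF false = false
D OR ((E XOR D) IFF NOT (C IFF D)) = true OR false = true
(E IMPLIES C) IFF (D OR ((E XOR D) IFF NOT (C IFF D))) = true IFF true = true
((E IMPLIES C) IFF (D OR ((E XOR D) IFF NOT (C IFF D)))) AND D = true AND true = true
NOT (((E IMPLIES C) IFF (D OR ((E XOR D) IFF NOT (C IFF D)))) AND D) = NOT true = false
NOT NOT (((E IMPLIES C) IFF (D OR ((E XOR D) IFF NOT (C IFF D)))) AND D) = NOT false = true
E OR D = false OR true = true
NOT NOT (((E IMPLIES C) IFF (D OR ((E XOR D) IFF NOT (C IFF D)))) AND D) IMPLIES (E OR D) = true IMPLIES true = true
C XOR (NOT NOT (((E IMPLIES C) IFF (D OR ((E XOR D) IFF NOT (C IFF D)))) AND D) IMPLIES (E OR D)) = true XOR true = false
(D OR (D IFF C)) IFF (C XOR (NOT NOT (((E IMPLIES C) IFF (D OR ((E XOR D) IFF NOT (C IFF D)))) AND D) IMPLIES (E OR D))) = true IFF false = false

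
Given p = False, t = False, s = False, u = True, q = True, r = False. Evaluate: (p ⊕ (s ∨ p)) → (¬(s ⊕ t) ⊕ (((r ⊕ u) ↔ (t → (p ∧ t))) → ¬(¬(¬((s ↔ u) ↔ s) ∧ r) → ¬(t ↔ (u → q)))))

True

s ∨ p = False ∨ False = False
p ⊕ (s ∨ p) = False ⊕ False = False
s ⊕ t = False ⊕ False = False
¬(s ⊕ t) = ¬False = True
r ⊕ u = False ⊕ True = True
p ∧ t = False ∧ False = False
t → (p ∧ t) = False → False = True
(r ⊕ u) ↔ (t → (p ∧ t)) = True ↔ True = True
s ↔ u = False ↔ True = False
(s ↔ u) ↔ s = False ↔ False = True
¬((s ↔ u) ↔ s) = ¬True = False
¬((s ↔ u) ↔ s) ∧ r = False ∧ False = False
¬(¬((s ↔ u) ↔ s) ∧ r) = ¬False = True
u → q = True → True = True
t ↔ (u → q) = False ↔ True = False
¬(t ↔ (u → q)) = ¬False = True
¬(¬((s ↔ u) ↔ s) ∧ r) → ¬(t ↔ (u → q)) = True → True = True
¬(¬(¬((s ↔ u) ↔ s) ∧ r) → ¬(t ↔ (u → q))) = ¬True = False
((r ⊕ u) ↔ (t → (p ∧ t))) → ¬(¬(¬((s ↔ u) ↔ s) ∧ r) → ¬(t ↔ (u → q))) = True → False = False
¬(s ⊕ t) ⊕ (((r ⊕ u) ↔ (t → (p ∧ t))) → ¬(¬(¬((s ↔ u) ↔ s) ∧ r) → ¬(t ↔ (u → q)))) = True ⊕ False = True
(p ⊕ (s ∨ p)) → (¬(s ⊕ t) ⊕ (((r ⊕ u) ↔ (t → (p ∧ t))) → ¬(¬(¬((s ↔ u) ↔ s) ∧ r) → ¬(t ↔ (u → q))))) = False → True = True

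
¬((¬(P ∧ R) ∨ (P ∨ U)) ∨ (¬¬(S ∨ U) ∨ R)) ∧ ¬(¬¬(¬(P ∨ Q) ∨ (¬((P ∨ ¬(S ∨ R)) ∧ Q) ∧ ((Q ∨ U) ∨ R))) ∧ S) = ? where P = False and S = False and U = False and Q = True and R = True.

False

P ∧ R = False ∧ True = False
¬(P ∧ R) = ¬False = True
P ∨ U = False ∨ False = False
¬(P ∧ R) ∨ (P ∨ U) = True ∨ False = True
S ∨ U = False ∨ False = False
¬(S ∨ U) = ¬False = True
¬¬(S ∨ U) = ¬True = False
¬¬(S ∨ U) ∨ R = False ∨ True = True
(¬(P ∧ R) ∨ (P ∨ U)) ∨ (¬¬(S ∨ U) ∨ R) = True ∨ True = True
¬((¬(P ∧ R) ∨ (P ∨ U)) ∨ (¬¬(S ∨ U) ∨ R)) = ¬True = False
P ∨ Q = False ∨ True = True
¬(P ∨ Q) = ¬True = False
S ∨ R = False ∨ True = True
¬(S ∨ R) = ¬True = False
P ∨ ¬(S ∨ R) = False ∨ False = False
(P ∨ ¬(S ∨ R)) ∧ Q = False ∧ True = False
¬((P ∨ ¬(S ∨ R)) ∧ Q) = ¬False = True
Q ∨ U = True ∨ False = True
(Q ∨ U) ∨ R = True ∨ True = True
¬((P ∨ ¬(S ∨ R)) ∧ Q) ∧ ((Q ∨ U) ∨ R) = True ∧ True = True
¬(P ∨ Q) ∨ (¬((P ∨ ¬(S ∨ R)) ∧ Q) ∧ ((Q ∨ U) ∨ R)) = False ∨ True = True
¬(¬(P ∨ Q) ∨ (¬((P ∨ ¬(S ∨ R)) ∧ Q) ∧ ((Q ∨ U) ∨ R))) = ¬True = False
¬¬(¬(P ∨ Q) ∨ (¬((P ∨ ¬(S ∨ R)) ∧ Q) ∧ ((Q ∨ U) ∨ R))) = ¬False = True
¬¬(¬(P ∨ Q) ∨ (¬((P ∨ ¬(S ∨ R)) ∧ Q) ∧ ((Q ∨ U) ∨ R))) ∧ S = True ∧ False = False
¬(¬¬(¬(P ∨ Q) ∨ (¬((P ∨ ¬(S ∨ R)) ∧ Q) ∧ ((Q ∨ U) ∨ R))) ∧ S) = ¬False = True
¬((¬(P ∧ R) ∨ (P ∨ U)) ∨ (¬¬(S ∨ U) ∨ R)) ∧ ¬(¬¬(¬(P ∨ Q) ∨ (¬((P ∨ ¬(S ∨ R)) ∧ Q) ∧ ((Q ∨ U) ∨ R))) ∧ S) = False ∧ True = False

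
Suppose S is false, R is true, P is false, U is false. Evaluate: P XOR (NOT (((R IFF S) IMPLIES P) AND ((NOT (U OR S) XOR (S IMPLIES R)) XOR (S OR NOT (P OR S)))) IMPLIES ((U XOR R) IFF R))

R IFF S = True IFF False = False
(R IFF S) IMPLIES P = False IMPLIES False = True
U OR S = False OR False = False
NOT (U OR S) = NOT False = True
S IMPLIES R = False IMPLIES True = True
NOT (U OR S) XOR (S IMPLIES R) = True XOR True = False
P OR S = False OR False = False
NOT (P OR S) = NOT False = True
S OR NOT (P OR S) = False OR True = True
(NOT (U OR S) XOR (S IMPLIES R)) XOR (S OR NOT (P OR S)) = False XOR True = True
((R IFF S) IMPLIES P) AND ((NOT (U OR S) XOR (S IMPLIES R)) XOR (S OR NOT (P OR S))) = True AND True = True
NOT (((R IFF S) IMPLIES P) AND ((NOT (U OR S) XOR (S IMPLIES R)) XOR (S OR NOT (P OR S)))) = NOT True = False
U XOR R = False XOR True = True
(U XOR R) IFF R = True IFF True = True
NOT (((R IFF S) IMPLIES P) AND ((NOT (U OR S) XOR (S IMPLIES R)) XOR (S OR NOT (P OR S)))) IMPLIES ((U XOR R) IFF R) = False IMPLIES True = True
P XOR (NOT (((R IFF S) IMPLIES P) AND ((NOT (U OR S) XOR (S IMPLIES R)) XOR (S OR NOT (P OR S)))) IMPLIES ((U XOR R) IFF R)) = False XOR True = True

True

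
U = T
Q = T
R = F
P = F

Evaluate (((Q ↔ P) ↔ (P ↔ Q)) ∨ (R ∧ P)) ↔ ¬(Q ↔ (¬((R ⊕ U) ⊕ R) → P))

F

Substituting U=T, Q=T, R=F, P=F:
Q ↔ P = T ↔ F = F
P ↔ Q = F ↔ T = F
(Q ↔ P) ↔ (P ↔ Q) = F ↔ F = T
R ∧ P = F ∧ F = F
((Q ↔ P) ↔ (P ↔ Q)) ∨ (R ∧ P) = T ∨ F = T
R ⊕ U = F ⊕ T = T
(R ⊕ U) ⊕ R = T ⊕ F = T
¬((R ⊕ U) ⊕ R) = ¬T = F
¬((R ⊕ U) ⊕ R) → P = F → F = T
Q ↔ (¬((R ⊕ U) ⊕ R) → P) = T ↔ T = T
¬(Q ↔ (¬((R ⊕ U) ⊕ R) → P)) = ¬T = F
(((Q ↔ P) ↔ (P ↔ Q)) ∨ (R ∧ P)) ↔ ¬(Q ↔ (¬((R ⊕ U) ⊕ R) → P)) = T ↔ F = F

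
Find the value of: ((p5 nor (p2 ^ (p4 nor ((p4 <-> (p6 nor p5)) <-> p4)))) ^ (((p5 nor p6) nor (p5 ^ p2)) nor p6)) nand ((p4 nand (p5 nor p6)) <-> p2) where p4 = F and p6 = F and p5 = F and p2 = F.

Substituting p4=F, p6=F, p5=F, p2=F:
p6 nor p5 = F nor F = T
p4 <-> (p6 nor p5) = F <-> T = F
(p4 <-> (p6 nor p5)) <-> p4 = F <-> F = T
p4 nor ((p4 <-> (p6 nor p5)) <-> p4) = F nor T = F
p2 ^ (p4 nor ((p4 <-> (p6 nor p5)) <-> p4)) = F ^ F = F
p5 nor (p2 ^ (p4 nor ((p4 <-> (p6 nor p5)) <-> p4))) = F nor F = T
p5 nor p6 = F nor F = T
p5 ^ p2 = F ^ F = F
(p5 nor p6) nor (p5 ^ p2) = T nor F = F
((p5 nor p6) nor (p5 ^ p2)) nor p6 = F nor F = T
(p5 nor (p2 ^ (p4 nor ((p4 <-> (p6 nor p5)) <-> p4)))) ^ (((p5 nor p6) nor (p5 ^ p2)) nor p6) = T ^ T = F
p5 nor p6 = F nor F = T
p4 nand (p5 nor p6) = F nand T = T
(p4 nand (p5 nor p6)) <-> p2 = T <-> F = F
((p5 nor (p2 ^ (p4 nor ((p4 <-> (p6 nor p5)) <-> p4)))) ^ (((p5 nor p6) nor (p5 ^ p2)) nor p6)) nand ((p4 nand (p5 nor p6)) <-> p2) = F nand F = T

T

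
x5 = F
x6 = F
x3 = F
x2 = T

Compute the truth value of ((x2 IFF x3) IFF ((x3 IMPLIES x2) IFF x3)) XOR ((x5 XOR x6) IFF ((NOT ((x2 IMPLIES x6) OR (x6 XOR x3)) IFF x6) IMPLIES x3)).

Substituting x5=F, x6=F, x3=F, x2=T:
x2 IFF x3 = T IFF F = F
x3 IMPLIES x2 = F IMPLIES T = T
(x3 IMPLIES x2) IFF x3 = T IFF F = F
(x2 IFF x3) IFF ((x3 IMPLIES x2) IFF x3) = F IFF F = T
x5 XOR x6 = F XOR F = F
x2 IMPLIES x6 = T IMPLIES F = F
x6 XOR x3 = F XOR F = F
(x2 IMPLIES x6) OR (x6 XOR x3) = F OR F = F
NOT ((x2 IMPLIES x6) OR (x6 XOR x3)) = NOT F = T
NOT ((x2 IMPLIES x6) OR (x6 XOR x3)) IFF x6 = T IFF F = F
(NOT ((x2 IMPLIES x6) OR (x6 XOR x3)) IFF x6) IMPLIES x3 = F IMPLIES F = T
(x5 XOR x6) IFF ((NOT ((x2 IMPLIES x6) OR (x6 XOR x3)) IFF x6) IMPLIES x3) = F IFF T = F
((x2 IFF x3) IFF ((x3 IMPLIES x2) IFF x3)) XOR ((x5 XOR x6) IFF ((NOT ((x2 IMPLIES x6) OR (x6 XOR x3)) IFF x6) IMPLIES x3)) = T XOR F = T

T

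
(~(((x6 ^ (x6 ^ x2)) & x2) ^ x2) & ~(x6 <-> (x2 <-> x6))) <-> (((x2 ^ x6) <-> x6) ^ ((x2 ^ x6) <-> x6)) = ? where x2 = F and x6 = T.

F

Substituting x2=F, x6=T:
x6 ^ x2 = T ^ F = T
x6 ^ (x6 ^ x2) = T ^ T = F
(x6 ^ (x6 ^ x2)) & x2 = F & F = F
((x6 ^ (x6 ^ x2)) & x2) ^ x2 = F ^ F = F
~(((x6 ^ (x6 ^ x2)) & x2) ^ x2) = ~F = T
x2 <-> x6 = F <-> T = F
x6 <-> (x2 <-> x6) = T <-> F = F
~(x6 <-> (x2 <-> x6)) = ~F = T
~(((x6 ^ (x6 ^ x2)) & x2) ^ x2) & ~(x6 <-> (x2 <-> x6)) = T & T = T
x2 ^ x6 = F ^ T = T
(x2 ^ x6) <-> x6 = T <-> T = T
x2 ^ x6 = F ^ T = T
(x2 ^ x6) <-> x6 = T <-> T = T
((x2 ^ x6) <-> x6) ^ ((x2 ^ x6) <-> x6) = T ^ T = F
(~(((x6 ^ (x6 ^ x2)) & x2) ^ x2) & ~(x6 <-> (x2 <-> x6))) <-> (((x2 ^ x6) <-> x6) ^ ((x2 ^ x6) <-> x6)) = T <-> F = F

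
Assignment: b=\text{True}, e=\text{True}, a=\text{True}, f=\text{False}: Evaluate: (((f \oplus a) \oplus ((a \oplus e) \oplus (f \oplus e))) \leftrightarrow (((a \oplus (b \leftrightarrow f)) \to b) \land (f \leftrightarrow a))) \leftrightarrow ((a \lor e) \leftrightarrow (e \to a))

f \oplus a = \text{False} \oplus \text{True} = \text{True}
a \oplus e = \text{True} \oplus \text{True} = \text{False}
f \oplus e = \text{False} \oplus \text{True} = \text{True}
(a \oplus e) \oplus (f \oplus e) = \text{False} \oplus \text{True} = \text{True}
(f \oplus a) \oplus ((a \oplus e) \oplus (f \oplus e)) = \text{True} \oplus \text{True} = \text{False}
b \leftrightarrow f = \text{True} \leftrightarrow \text{False} = \text{False}
a \oplus (b \leftrightarrow f) = \text{True} \oplus \text{False} = \text{True}
(a \oplus (b \leftrightarrow f)) \to b = \text{True} \to \text{True} = \text{True}
f \leftrightarrow a = \text{False} \leftrightarrow \text{True} = \text{False}
((a \oplus (b \leftrightarrow f)) \to b) \land (f \leftrightarrow a) = \text{True} \land \text{False} = \text{False}
((f \oplus a) \oplus ((a \oplus e) \oplus (f \oplus e))) \leftrightarrow (((a \oplus (b \leftrightarrow f)) \to b) \land (f \leftrightarrow a)) = \text{False} \leftrightarrow \text{False} = \text{True}
a \lor e = \text{True} \lor \text{True} = \text{True}
e \to a = \text{True} \to \text{True} = \text{True}
(a \lor e) \leftrightarrow (e \to a) = \text{True} \leftrightarrow \text{True} = \text{True}
(((f \oplus a) \oplus ((a \oplus e) \oplus (f \oplus e))) \leftrightarrow (((a \oplus (b \leftrightarrow f)) \to b) \land (f \leftrightarrow a))) \leftrightarrow ((a \lor e) \leftrightarrow (e \to a)) = \text{True} \leftrightarrow \text{True} = \text{True}

\text{True}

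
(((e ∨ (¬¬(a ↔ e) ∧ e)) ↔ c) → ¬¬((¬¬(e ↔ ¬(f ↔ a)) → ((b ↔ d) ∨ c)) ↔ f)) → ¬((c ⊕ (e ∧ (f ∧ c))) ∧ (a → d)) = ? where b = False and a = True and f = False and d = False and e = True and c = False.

True

a ↔ e = True ↔ True = True
¬(a ↔ e) = ¬True = False
¬¬(a ↔ e) = ¬False = True
¬¬(a ↔ e) ∧ e = True ∧ True = True
e ∨ (¬¬(a ↔ e) ∧ e) = True ∨ True = True
(e ∨ (¬¬(a ↔ e) ∧ e)) ↔ c = True ↔ False = False
f ↔ a = False ↔ True = False
¬(f ↔ a) = ¬False = True
e ↔ ¬(f ↔ a) = True ↔ True = True
¬(e ↔ ¬(f ↔ a)) = ¬True = False
¬¬(e ↔ ¬(f ↔ a)) = ¬False = True
b ↔ d = False ↔ False = True
(b ↔ d) ∨ c = True ∨ False = True
¬¬(e ↔ ¬(f ↔ a)) → ((b ↔ d) ∨ c) = True → True = True
(¬¬(e ↔ ¬(f ↔ a)) → ((b ↔ d) ∨ c)) ↔ f = True ↔ False = False
¬((¬¬(e ↔ ¬(f ↔ a)) → ((b ↔ d) ∨ c)) ↔ f) = ¬False = True
¬¬((¬¬(e ↔ ¬(f ↔ a)) → ((b ↔ d) ∨ c)) ↔ f) = ¬True = False
((e ∨ (¬¬(a ↔ e) ∧ e)) ↔ c) → ¬¬((¬¬(e ↔ ¬(f ↔ a)) → ((b ↔ d) ∨ c)) ↔ f) = False → False = True
f ∧ c = False ∧ False = False
e ∧ (f ∧ c) = True ∧ False = False
c ⊕ (e ∧ (f ∧ c)) = False ⊕ False = False
a → d = True → False = False
(c ⊕ (e ∧ (f ∧ c))) ∧ (a → d) = False ∧ False = False
¬((c ⊕ (e ∧ (f ∧ c))) ∧ (a → d)) = ¬False = True
(((e ∨ (¬¬(a ↔ e) ∧ e)) ↔ c) → ¬¬((¬¬(e ↔ ¬(f ↔ a)) → ((b ↔ d) ∨ c)) ↔ f)) → ¬((c ⊕ (e ∧ (f ∧ c))) ∧ (a → d)) = True → True = True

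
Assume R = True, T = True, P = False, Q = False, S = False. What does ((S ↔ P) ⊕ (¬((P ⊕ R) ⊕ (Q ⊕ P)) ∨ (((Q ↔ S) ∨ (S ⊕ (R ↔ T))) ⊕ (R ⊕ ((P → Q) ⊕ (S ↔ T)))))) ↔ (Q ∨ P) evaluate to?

S ↔ P = False ↔ False = True
P ⊕ R = False ⊕ True = True
Q ⊕ P = False ⊕ False = False
(P ⊕ R) ⊕ (Q ⊕ P) = True ⊕ False = True
¬((P ⊕ R) ⊕ (Q ⊕ P)) = ¬True = False
Q ↔ S = False ↔ False = True
R ↔ T = True ↔ True = True
S ⊕ (R ↔ T) = False ⊕ True = True
(Q ↔ S) ∨ (S ⊕ (R ↔ T)) = True ∨ True = True
P → Q = False → False = True
S ↔ T = False ↔ True = False
(P → Q) ⊕ (S ↔ T) = True ⊕ False = True
R ⊕ ((P → Q) ⊕ (S ↔ T)) = True ⊕ True = False
((Q ↔ S) ∨ (S ⊕ (R ↔ T))) ⊕ (R ⊕ ((P → Q) ⊕ (S ↔ T))) = True ⊕ False = True
¬((P ⊕ R) ⊕ (Q ⊕ P)) ∨ (((Q ↔ S) ∨ (S ⊕ (R ↔ T))) ⊕ (R ⊕ ((P → Q) ⊕ (S ↔ T)))) = False ∨ True = True
(S ↔ P) ⊕ (¬((P ⊕ R) ⊕ (Q ⊕ P)) ∨ (((Q ↔ S) ∨ (S ⊕ (R ↔ T))) ⊕ (R ⊕ ((P → Q) ⊕ (S ↔ T))))) = True ⊕ True = False
Q ∨ P = False ∨ False = False
((S ↔ P) ⊕ (¬((P ⊕ R) ⊕ (Q ⊕ P)) ∨ (((Q ↔ S) ∨ (S ⊕ (R ↔ T))) ⊕ (R ⊕ ((P → Q) ⊕ (S ↔ T)))))) ↔ (Q ∨ P) = False ↔ False = True

True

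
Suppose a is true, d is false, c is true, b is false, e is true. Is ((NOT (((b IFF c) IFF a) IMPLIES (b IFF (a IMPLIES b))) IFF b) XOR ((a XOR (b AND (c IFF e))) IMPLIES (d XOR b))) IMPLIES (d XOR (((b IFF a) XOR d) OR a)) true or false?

True

b IFF c = False IFF True = False
(b IFF c) IFF a = False IFF True = False
a IMPLIES b = True IMPLIES False = False
b IFF (a IMPLIES b) = False IFF False = True
((b IFF c) IFF a) IMPLIES (b IFF (a IMPLIES b)) = False IMPLIES True = True
NOT (((b IFF c) IFF a) IMPLIES (b IFF (a IMPLIES b))) = NOT True = False
NOT (((b IFF c) IFF a) IMPLIES (b IFF (a IMPLIES b))) IFF b = False IFF False = True
c IFF e = True IFF True = True
b AND (c IFF e) = False AND True = False
a XOR (b AND (c IFF e)) = True XOR False = True
d XOR b = False XOR False = False
(a XOR (b AND (c IFF e))) IMPLIES (d XOR b) = True IMPLIES False = False
(NOT (((b IFF c) IFF a) IMPLIES (b IFF (a IMPLIES b))) IFF b) XOR ((a XOR (b AND (c IFF e))) IMPLIES (d XOR b)) = True XOR False = True
b IFF a = False IFF True = False
(b IFF a) XOR d = False XOR False = False
((b IFF a) XOR d) OR a = False OR True = True
d XOR (((b IFF a) XOR d) OR a) = False XOR True = True
((NOT (((b IFF c) IFF a) IMPLIES (b IFF (a IMPLIES b))) IFF b) XOR ((a XOR (b AND (c IFF e))) IMPLIES (d XOR b))) IMPLIES (d XOR (((b IFF a) XOR d) OR a)) = True IMPLIES True = True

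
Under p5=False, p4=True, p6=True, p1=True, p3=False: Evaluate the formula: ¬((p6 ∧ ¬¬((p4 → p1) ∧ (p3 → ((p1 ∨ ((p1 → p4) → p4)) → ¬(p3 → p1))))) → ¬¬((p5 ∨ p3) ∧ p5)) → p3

False

p4 → p1 = True → True = True
p1 → p4 = True → True = True
(p1 → p4) → p4 = True → True = True
p1 ∨ ((p1 → p4) → p4) = True ∨ True = True
p3 → p1 = False → True = True
¬(p3 → p1) = ¬True = False
(p1 ∨ ((p1 → p4) → p4)) → ¬(p3 → p1) = True → False = False
p3 → ((p1 ∨ ((p1 → p4) → p4)) → ¬(p3 → p1)) = False → False = True
(p4 → p1) ∧ (p3 → ((p1 ∨ ((p1 → p4) → p4)) → ¬(p3 → p1))) = True ∧ True = True
¬((p4 → p1) ∧ (p3 → ((p1 ∨ ((p1 → p4) → p4)) → ¬(p3 → p1)))) = ¬True = False
¬¬((p4 → p1) ∧ (p3 → ((p1 ∨ ((p1 → p4) → p4)) → ¬(p3 → p1)))) = ¬False = True
p6 ∧ ¬¬((p4 → p1) ∧ (p3 → ((p1 ∨ ((p1 → p4) → p4)) → ¬(p3 → p1)))) = True ∧ True = True
p5 ∨ p3 = False ∨ False = False
(p5 ∨ p3) ∧ p5 = False ∧ False = False
¬((p5 ∨ p3) ∧ p5) = ¬False = True
¬¬((p5 ∨ p3) ∧ p5) = ¬True = False
(p6 ∧ ¬¬((p4 → p1) ∧ (p3 → ((p1 ∨ ((p1 → p4) → p4)) → ¬(p3 → p1))))) → ¬¬((p5 ∨ p3) ∧ p5) = True → False = False
¬((p6 ∧ ¬¬((p4 → p1) ∧ (p3 → ((p1 ∨ ((p1 → p4) → p4)) → ¬(p3 → p1))))) → ¬¬((p5 ∨ p3) ∧ p5)) = ¬False = True
¬((p6 ∧ ¬¬((p4 → p1) ∧ (p3 → ((p1 ∨ ((p1 → p4) → p4)) → ¬(p3 → p1))))) → ¬¬((p5 ∨ p3) ∧ p5)) → p3 = True → False = False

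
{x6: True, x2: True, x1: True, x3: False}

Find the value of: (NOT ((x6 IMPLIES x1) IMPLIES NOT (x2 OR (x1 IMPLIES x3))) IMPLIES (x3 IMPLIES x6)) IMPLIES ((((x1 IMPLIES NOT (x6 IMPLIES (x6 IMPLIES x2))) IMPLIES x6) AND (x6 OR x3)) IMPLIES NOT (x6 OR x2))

x6 IMPLIES x1 = True IMPLIES True = True
x1 IMPLIES x3 = True IMPLIES False = False
x2 OR (x1 IMPLIES x3) = True OR False = True
NOT (x2 OR (x1 IMPLIES x3)) = NOT True = False
(x6 IMPLIES x1) IMPLIES NOT (x2 OR (x1 IMPLIES x3)) = True IMPLIES False = False
NOT ((x6 IMPLIES x1) IMPLIES NOT (x2 OR (x1 IMPLIES x3))) = NOT False = True
x3 IMPLIES x6 = False IMPLIES True = True
NOT ((x6 IMPLIES x1) IMPLIES NOT (x2 OR (x1 IMPLIES x3))) IMPLIES (x3 IMPLIES x6) = True IMPLIES True = True
x6 IMPLIES x2 = True IMPLIES True = True
x6 IMPLIES (x6 IMPLIES x2) = True IMPLIES True = True
NOT (x6 IMPLIES (x6 IMPLIES x2)) = NOT True = False
x1 IMPLIES NOT (x6 IMPLIES (x6 IMPLIES x2)) = True IMPLIES False = False
(x1 IMPLIES NOT (x6 IMPLIES (x6 IMPLIES x2))) IMPLIES x6 = False IMPLIES True = True
x6 OR x3 = True OR False = True
((x1 IMPLIES NOT (x6 IMPLIES (x6 IMPLIES x2))) IMPLIES x6) AND (x6 OR x3) = True AND True = True
x6 OR x2 = True OR True = True
NOT (x6 OR x2) = NOT True = False
(((x1 IMPLIES NOT (x6 IMPLIES (x6 IMPLIES x2))) IMPLIES x6) AND (x6 OR x3)) IMPLIES NOT (x6 OR x2) = True IMPLIES False = False
(NOT ((x6 IMPLIES x1) IMPLIES NOT (x2 OR (x1 IMPLIES x3))) IMPLIES (x3 IMPLIES x6)) IMPLIES ((((x1 IMPLIES NOT (x6 IMPLIES (x6 IMPLIES x2))) IMPLIES x6) AND (x6 OR x3)) IMPLIES NOT (x6 OR x2)) = True IMPLIES False = False

False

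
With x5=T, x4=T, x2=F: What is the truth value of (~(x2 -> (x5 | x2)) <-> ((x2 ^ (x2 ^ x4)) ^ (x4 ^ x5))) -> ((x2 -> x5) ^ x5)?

T

Substituting x5=T, x4=T, x2=F:
x5 | x2 = T | F = T
x2 -> (x5 | x2) = F -> T = T
~(x2 -> (x5 | x2)) = ~T = F
x2 ^ x4 = F ^ T = T
x2 ^ (x2 ^ x4) = F ^ T = T
x4 ^ x5 = T ^ T = F
(x2 ^ (x2 ^ x4)) ^ (x4 ^ x5) = T ^ F = T
~(x2 -> (x5 | x2)) <-> ((x2 ^ (x2 ^ x4)) ^ (x4 ^ x5)) = F <-> T = F
x2 -> x5 = F -> T = T
(x2 -> x5) ^ x5 = T ^ T = F
(~(x2 -> (x5 | x2)) <-> ((x2 ^ (x2 ^ x4)) ^ (x4 ^ x5))) -> ((x2 -> x5) ^ x5) = F -> F = T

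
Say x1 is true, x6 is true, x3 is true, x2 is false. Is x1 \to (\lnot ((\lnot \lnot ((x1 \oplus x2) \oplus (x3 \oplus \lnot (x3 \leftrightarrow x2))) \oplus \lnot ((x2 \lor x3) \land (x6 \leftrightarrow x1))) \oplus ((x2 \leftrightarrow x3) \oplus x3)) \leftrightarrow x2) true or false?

Substituting x1=\text{True}, x6=\text{True}, x3=\text{True}, x2=\text{False}:
x1 \oplus x2 = \text{True} \oplus \text{False} = \text{True}
x3 \leftrightarrow x2 = \text{True} \leftrightarrow \text{False} = \text{False}
\lnot (x3 \leftrightarrow x2) = \lnot \text{False} = \text{True}
x3 \oplus \lnot (x3 \leftrightarrow x2) = \text{True} \oplus \text{True} = \text{False}
(x1 \oplus x2) \oplus (x3 \oplus \lnot (x3 \leftrightarrow x2)) = \text{True} \oplus \text{False} = \text{True}
\lnot ((x1 \oplus x2) \oplus (x3 \oplus \lnot (x3 \leftrightarrow x2))) = \lnot \text{True} = \text{False}
\lnot \lnot ((x1 \oplus x2) \oplus (x3 \oplus \lnot (x3 \leftrightarrow x2))) = \lnot \text{False} = \text{True}
x2 \lor x3 = \text{False} \lor \text{True} = \text{True}
x6 \leftrightarrow x1 = \text{True} \leftrightarrow \text{True} = \text{True}
(x2 \lor x3) \land (x6 \leftrightarrow x1) = \text{True} \land \text{True} = \text{True}
\lnot ((x2 \lor x3) \land (x6 \leftrightarrow x1)) = \lnot \text{True} = \text{False}
\lnot \lnot ((x1 \oplus x2) \oplus (x3 \oplus \lnot (x3 \leftrightarrow x2))) \oplus \lnot ((x2 \lor x3) \land (x6 \leftrightarrow x1)) = \text{True} \oplus \text{False} = \text{True}
x2 \leftrightarrow x3 = \text{False} \leftrightarrow \text{True} = \text{False}
(x2 \leftrightarrow x3) \oplus x3 = \text{False} \oplus \text{True} = \text{True}
(\lnot \lnot ((x1 \oplus x2) \oplus (x3 \oplus \lnot (x3 \leftrightarrow x2))) \oplus \lnot ((x2 \lor x3) \land (x6 \leftrightarrow x1))) \oplus ((x2 \leftrightarrow x3) \oplus x3) = \text{True} \oplus \text{True} = \text{False}
\lnot ((\lnot \lnot ((x1 \oplus x2) \oplus (x3 \oplus \lnot (x3 \leftrightarrow x2))) \oplus \lnot ((x2 \lor x3) \land (x6 \leftrightarrow x1))) \oplus ((x2 \leftrightarrow x3) \oplus x3)) = \lnot \text{False} = \text{True}
\lnot ((\lnot \lnot ((x1 \oplus x2) \oplus (x3 \oplus \lnot (x3 \leftrightarrow x2))) \oplus \lnot ((x2 \lor x3) \land (x6 \leftrightarrow x1))) \oplus ((x2 \leftrightarrow x3) \oplus x3)) \leftrightarrow x2 = \text{True} \leftrightarrow \text{False} = \text{False}
x1 \to (\lnot ((\lnot \lnot ((x1 \oplus x2) \oplus (x3 \oplus \lnot (x3 \leftrightarrow x2))) \oplus \lnot ((x2 \lor x3) \land (x6 \leftrightarrow x1))) \oplus ((x2 \leftrightarrow x3) \oplus x3)) \leftrightarrow x2) = \text{True} \to \text{False} = \text{False}

\text{False}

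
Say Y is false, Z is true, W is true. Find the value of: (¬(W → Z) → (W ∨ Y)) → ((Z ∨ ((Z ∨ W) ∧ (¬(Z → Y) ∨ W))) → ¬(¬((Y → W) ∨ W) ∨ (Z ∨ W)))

W → Z = True → True = True
¬(W → Z) = ¬True = False
W ∨ Y = True ∨ False = True
¬(W → Z) → (W ∨ Y) = False → True = True
Z ∨ W = True ∨ True = True
Z → Y = True → False = False
¬(Z → Y) = ¬False = True
¬(Z → Y) ∨ W = True ∨ True = True
(Z ∨ W) ∧ (¬(Z → Y) ∨ W) = True ∧ True = True
Z ∨ ((Z ∨ W) ∧ (¬(Z → Y) ∨ W)) = True ∨ True = True
Y → W = False → True = True
(Y → W) ∨ W = True ∨ True = True
¬((Y → W) ∨ W) = ¬True = False
Z ∨ W = True ∨ True = True
¬((Y → W) ∨ W) ∨ (Z ∨ W) = False ∨ True = True
¬(¬((Y → W) ∨ W) ∨ (Z ∨ W)) = ¬True = False
(Z ∨ ((Z ∨ W) ∧ (¬(Z → Y) ∨ W))) → ¬(¬((Y → W) ∨ W) ∨ (Z ∨ W)) = True → False = False
(¬(W → Z) → (W ∨ Y)) → ((Z ∨ ((Z ∨ W) ∧ (¬(Z → Y) ∨ W))) → ¬(¬((Y → W) ∨ W) ∨ (Z ∨ W))) = True → False = False

False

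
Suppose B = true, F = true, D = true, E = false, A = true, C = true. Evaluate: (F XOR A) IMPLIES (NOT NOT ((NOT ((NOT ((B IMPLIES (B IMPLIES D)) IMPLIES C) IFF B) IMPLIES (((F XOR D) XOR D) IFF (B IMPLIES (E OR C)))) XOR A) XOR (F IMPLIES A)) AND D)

F XOR A = true XOR true = false
B IMPLIES D = true IMPLIES true = true
B IMPLIES (B IMPLIES D) = true IMPLIES true = true
(B IMPLIES (B IMPLIES D)) IMPLIES C = true IMPLIES true = true
NOT ((B IMPLIES (B IMPLIES D)) IMPLIES C) = NOT true = false
NOT ((B IMPLIES (B IMPLIES D)) IMPLIES C) IFF B = false IFF true = false
F XOR D = true XOR true = false
(F XOR D) XOR D = false XOR true = true
E OR C = false OR true = true
B IMPLIES (E OR C) = true IMPLIES true = true
((F XOR D) XOR D) IFF (B IMPLIES (E OR C)) = true IFF true = true
(NOT ((B IMPLIES (B IMPLIES D)) IMPLIES C) IFF B) IMPLIES (((F XOR D) XOR D) IFF (B IMPLIES (E OR C))) = false IMPLIES true = true
NOT ((NOT ((B IMPLIES (B IMPLIES D)) IMPLIES C) IFF B) IMPLIES (((F XOR D) XOR D) IFF (B IMPLIES (E OR C)))) = NOT true = false
NOT ((NOT ((B IMPLIES (B IMPLIES D)) IMPLIES C) IFF B) IMPLIES (((F XOR D) XOR D) IFF (B IMPLIES (E OR C)))) XOR A = false XOR true = true
F IMPLIES A = true IMPLIES true = true
(NOT ((NOT ((B IMPLIES (B IMPLIES D)) IMPLIES C) IFF B) IMPLIES (((F XOR D) XOR D) IFF (B IMPLIES (E OR C)))) XOR A) XOR (F IMPLIES A) = true XOR true = false
NOT ((NOT ((NOT ((B IMPLIES (B IMPLIES D)) IMPLIES C) IFF B) IMPLIES (((F XOR D) XOR D) IFF (B IMPLIES (E OR C)))) XOR A) XOR (F IMPLIES A)) = NOT false = true
NOT NOT ((NOT ((NOT ((B IMPLIES (B IMPLIES D)) IMPLIES C) IFF B) IMPLIES (((F XOR D) XOR D) IFF (B IMPLIES (E OR C)))) XOR A) XOR (F IMPLIES A)) = NOT true = false
NOT NOT ((NOT ((NOT ((B IMPLIES (B IMPLIES D)) IMPLIES C) IFF B) IMPLIES (((F XOR D) XOR D) IFF (B IMPLIES (E OR C)))) XOR A) XOR (F IMPLIES A)) AND D = false AND true = false
(F XOR A) IMPLIES (NOT NOT ((NOT ((NOT ((B IMPLIES (B IMPLIES D)) IMPLIES C) IFF B) IMPLIES (((F XOR D) XOR D) IFF (B IMPLIES (E OR C)))) XOR A) XOR (F IMPLIES A)) AND D) = false IMPLIES false = true

true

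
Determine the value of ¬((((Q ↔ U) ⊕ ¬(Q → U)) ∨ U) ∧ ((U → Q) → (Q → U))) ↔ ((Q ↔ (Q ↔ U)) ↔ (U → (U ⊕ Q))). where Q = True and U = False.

False

Q ↔ U = True ↔ False = False
Q → U = True → False = False
¬(Q → U) = ¬False = True
(Q ↔ U) ⊕ ¬(Q → U) = False ⊕ True = True
((Q ↔ U) ⊕ ¬(Q → U)) ∨ U = True ∨ False = True
U → Q = False → True = True
Q → U = True → False = False
(U → Q) → (Q → U) = True → False = False
(((Q ↔ U) ⊕ ¬(Q → U)) ∨ U) ∧ ((U → Q) → (Q → U)) = True ∧ False = False
¬((((Q ↔ U) ⊕ ¬(Q → U)) ∨ U) ∧ ((U → Q) → (Q → U))) = ¬False = True
Q ↔ U = True ↔ False = False
Q ↔ (Q ↔ U) = True ↔ False = False
U ⊕ Q = False ⊕ True = True
U → (U ⊕ Q) = False → True = True
(Q ↔ (Q ↔ U)) ↔ (U → (U ⊕ Q)) = False ↔ True = False
¬((((Q ↔ U) ⊕ ¬(Q → U)) ∨ U) ∧ ((U → Q) → (Q → U))) ↔ ((Q ↔ (Q ↔ U)) ↔ (U → (U ⊕ Q))) = True ↔ False = False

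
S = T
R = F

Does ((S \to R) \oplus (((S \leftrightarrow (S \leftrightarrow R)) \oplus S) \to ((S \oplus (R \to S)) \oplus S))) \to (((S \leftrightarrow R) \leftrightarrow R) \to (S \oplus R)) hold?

S \to R = T \to F = F
S \leftrightarrow R = T \leftrightarrow F = F
S \leftrightarrow (S \leftrightarrow R) = T \leftrightarrow F = F
(S \leftrightarrow (S \leftrightarrow R)) \oplus S = F \oplus T = T
R \to S = F \to T = T
S \oplus (R \to S) = T \oplus T = F
(S \oplus (R \to S)) \oplus S = F \oplus T = T
((S \leftrightarrow (S \leftrightarrow R)) \oplus S) \to ((S \oplus (R \to S)) \oplus S) = T \to T = T
(S \to R) \oplus (((S \leftrightarrow (S \leftrightarrow R)) \oplus S) \to ((S \oplus (R \to S)) \oplus S)) = F \oplus T = T
S \leftrightarrow R = T \leftrightarrow F = F
(S \leftrightarrow R) \leftrightarrow R = F \leftrightarrow F = T
S \oplus R = T \oplus F = T
((S \leftrightarrow R) \leftrightarrow R) \to (S \oplus R) = T \to T = T
((S \to R) \oplus (((S \leftrightarrow (S \leftrightarrow R)) \oplus S) \to ((S \oplus (R \to S)) \oplus S))) \to (((S \leftrightarrow R) \leftrightarrow R) \to (S \oplus R)) = T \to T = T

T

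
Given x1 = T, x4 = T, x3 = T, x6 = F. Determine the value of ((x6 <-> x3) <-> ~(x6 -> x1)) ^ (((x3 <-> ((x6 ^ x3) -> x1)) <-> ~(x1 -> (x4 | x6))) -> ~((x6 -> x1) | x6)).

x6 <-> x3 = F <-> T = F
x6 -> x1 = F -> T = T
~(x6 -> x1) = ~T = F
(x6 <-> x3) <-> ~(x6 -> x1) = F <-> F = T
x6 ^ x3 = F ^ T = T
(x6 ^ x3) -> x1 = T -> T = T
x3 <-> ((x6 ^ x3) -> x1) = T <-> T = T
x4 | x6 = T | F = T
x1 -> (x4 | x6) = T -> T = T
~(x1 -> (x4 | x6)) = ~T = F
(x3 <-> ((x6 ^ x3) -> x1)) <-> ~(x1 -> (x4 | x6)) = T <-> F = F
x6 -> x1 = F -> T = T
(x6 -> x1) | x6 = T | F = T
~((x6 -> x1) | x6) = ~T = F
((x3 <-> ((x6 ^ x3) -> x1)) <-> ~(x1 -> (x4 | x6))) -> ~((x6 -> x1) | x6) = F -> F = T
((x6 <-> x3) <-> ~(x6 -> x1)) ^ (((x3 <-> ((x6 ^ x3) -> x1)) <-> ~(x1 -> (x4 | x6))) -> ~((x6 -> x1) | x6)) = T ^ T = F

F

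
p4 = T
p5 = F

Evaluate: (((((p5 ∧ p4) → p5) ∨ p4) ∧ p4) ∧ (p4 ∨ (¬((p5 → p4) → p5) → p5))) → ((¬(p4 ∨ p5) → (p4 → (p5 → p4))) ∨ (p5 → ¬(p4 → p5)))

T

p5 ∧ p4 = F ∧ T = F
(p5 ∧ p4) → p5 = F → F = T
((p5 ∧ p4) → p5) ∨ p4 = T ∨ T = T
(((p5 ∧ p4) → p5) ∨ p4) ∧ p4 = T ∧ T = T
p5 → p4 = F → T = T
(p5 → p4) → p5 = T → F = F
¬((p5 → p4) → p5) = ¬F = T
¬((p5 → p4) → p5) → p5 = T → F = F
p4 ∨ (¬((p5 → p4) → p5) → p5) = T ∨ F = T
((((p5 ∧ p4) → p5) ∨ p4) ∧ p4) ∧ (p4 ∨ (¬((p5 → p4) → p5) → p5)) = T ∧ T = T
p4 ∨ p5 = T ∨ F = T
¬(p4 ∨ p5) = ¬T = F
p5 → p4 = F → T = T
p4 → (p5 → p4) = T → T = T
¬(p4 ∨ p5) → (p4 → (p5 → p4)) = F → T = T
p4 → p5 = T → F = F
¬(p4 → p5) = ¬F = T
p5 → ¬(p4 → p5) = F → T = T
(¬(p4 ∨ p5) → (p4 → (p5 → p4))) ∨ (p5 → ¬(p4 → p5)) = T ∨ T = T
(((((p5 ∧ p4) → p5) ∨ p4) ∧ p4) ∧ (p4 ∨ (¬((p5 → p4) → p5) → p5))) → ((¬(p4 ∨ p5) → (p4 → (p5 → p4))) ∨ (p5 → ¬(p4 → p5))) = T → T = T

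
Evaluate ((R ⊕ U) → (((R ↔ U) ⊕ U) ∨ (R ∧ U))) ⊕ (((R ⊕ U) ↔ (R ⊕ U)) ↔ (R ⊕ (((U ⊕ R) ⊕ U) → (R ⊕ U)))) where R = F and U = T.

R ⊕ U = F ⊕ T = T
R ↔ U = F ↔ T = F
(R ↔ U) ⊕ U = F ⊕ T = T
R ∧ U = F ∧ T = F
((R ↔ U) ⊕ U) ∨ (R ∧ U) = T ∨ F = T
(R ⊕ U) → (((R ↔ U) ⊕ U) ∨ (R ∧ U)) = T → T = T
R ⊕ U = F ⊕ T = T
R ⊕ U = F ⊕ T = T
(R ⊕ U) ↔ (R ⊕ U) = T ↔ T = T
U ⊕ R = T ⊕ F = T
(U ⊕ R) ⊕ U = T ⊕ T = F
R ⊕ U = F ⊕ T = T
((U ⊕ R) ⊕ U) → (R ⊕ U) = F → T = T
R ⊕ (((U ⊕ R) ⊕ U) → (R ⊕ U)) = F ⊕ T = T
((R ⊕ U) ↔ (R ⊕ U)) ↔ (R ⊕ (((U ⊕ R) ⊕ U) → (R ⊕ U))) = T ↔ T = T
((R ⊕ U) → (((R ↔ U) ⊕ U) ∨ (R ∧ U))) ⊕ (((R ⊕ U) ↔ (R ⊕ U)) ↔ (R ⊕ (((U ⊕ R) ⊕ U) → (R ⊕ U)))) = T ⊕ T = F

F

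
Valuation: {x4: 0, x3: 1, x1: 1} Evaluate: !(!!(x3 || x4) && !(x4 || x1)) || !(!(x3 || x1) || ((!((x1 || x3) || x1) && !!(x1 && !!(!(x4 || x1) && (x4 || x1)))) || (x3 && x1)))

1

x3 || x4 = 1 || 0 = 1
!(x3 || x4) = !1 = 0
!!(x3 || x4) = !0 = 1
x4 || x1 = 0 || 1 = 1
!(x4 || x1) = !1 = 0
!!(x3 || x4) && !(x4 || x1) = 1 && 0 = 0
!(!!(x3 || x4) && !(x4 || x1)) = !0 = 1
x3 || x1 = 1 || 1 = 1
!(x3 || x1) = !1 = 0
x1 || x3 = 1 || 1 = 1
(x1 || x3) || x1 = 1 || 1 = 1
!((x1 || x3) || x1) = !1 = 0
x4 || x1 = 0 || 1 = 1
!(x4 || x1) = !1 = 0
x4 || x1 = 0 || 1 = 1
!(x4 || x1) && (x4 || x1) = 0 && 1 = 0
!(!(x4 || x1) && (x4 || x1)) = !0 = 1
!!(!(x4 || x1) && (x4 || x1)) = !1 = 0
x1 && !!(!(x4 || x1) && (x4 || x1)) = 1 && 0 = 0
!(x1 && !!(!(x4 || x1) && (x4 || x1))) = !0 = 1
!!(x1 && !!(!(x4 || x1) && (x4 || x1))) = !1 = 0
!((x1 || x3) || x1) && !!(x1 && !!(!(x4 || x1) && (x4 || x1))) = 0 && 0 = 0
x3 && x1 = 1 && 1 = 1
(!((x1 || x3) || x1) && !!(x1 && !!(!(x4 || x1) && (x4 || x1)))) || (x3 && x1) = 0 || 1 = 1
!(x3 || x1) || ((!((x1 || x3) || x1) && !!(x1 && !!(!(x4 || x1) && (x4 || x1)))) || (x3 && x1)) = 0 || 1 = 1
!(!(x3 || x1) || ((!((x1 || x3) || x1) && !!(x1 && !!(!(x4 || x1) && (x4 || x1)))) || (x3 && x1))) = !1 = 0
!(!!(x3 || x4) && !(x4 || x1)) || !(!(x3 || x1) || ((!((x1 || x3) || x1) && !!(x1 && !!(!(x4 || x1) && (x4 || x1)))) || (x3 && x1))) = 1 || 0 = 1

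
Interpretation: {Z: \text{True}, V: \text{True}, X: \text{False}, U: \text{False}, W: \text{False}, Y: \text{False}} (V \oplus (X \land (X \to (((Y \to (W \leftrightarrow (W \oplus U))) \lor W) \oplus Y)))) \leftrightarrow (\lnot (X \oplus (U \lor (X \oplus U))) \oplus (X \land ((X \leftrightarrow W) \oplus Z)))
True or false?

Substituting Z=\text{True}, V=\text{True}, X=\text{False}, U=\text{False}, W=\text{False}, Y=\text{False}:
W \oplus U = \text{False} \oplus \text{False} = \text{False}
W \leftrightarrow (W \oplus U) = \text{False} \leftrightarrow \text{False} = \text{True}
Y \to (W \leftrightarrow (W \oplus U)) = \text{False} \to \text{True} = \text{True}
(Y \to (W \leftrightarrow (W \oplus U))) \lor W = \text{True} \lor \text{False} = \text{True}
((Y \to (W \leftrightarrow (W \oplus U))) \lor W) \oplus Y = \text{True} \oplus \text{False} = \text{True}
X \to (((Y \to (W \leftrightarrow (W \oplus U))) \lor W) \oplus Y) = \text{False} \to \text{True} = \text{True}
X \land (X \to (((Y \to (W \leftrightarrow (W \oplus U))) \lor W) \oplus Y)) = \text{False} \land \text{True} = \text{False}
V \oplus (X \land (X \to (((Y \to (W \leftrightarrow (W \oplus U))) \lor W) \oplus Y))) = \text{True} \oplus \text{False} = \text{True}
X \oplus U = \text{False} \oplus \text{False} = \text{False}
U \lor (X \oplus U) = \text{False} \lor \text{False} = \text{False}
X \oplus (U \lor (X \oplus U)) = \text{False} \oplus \text{False} = \text{False}
\lnot (X \oplus (U \lor (X \oplus U))) = \lnot \text{False} = \text{True}
X \leftrightarrow W = \text{False} \leftrightarrow \text{False} = \text{True}
(X \leftrightarrow W) \oplus Z = \text{True} \oplus \text{True} = \text{False}
X \land ((X \leftrightarrow W) \oplus Z) = \text{False} \land \text{False} = \text{False}
\lnot (X \oplus (U \lor (X \oplus U))) \oplus (X \land ((X \leftrightarrow W) \oplus Z)) = \text{True} \oplus \text{False} = \text{True}
(V \oplus (X \land (X \to (((Y \to (W \leftrightarrow (W \oplus U))) \lor W) \oplus Y)))) \leftrightarrow (\lnot (X \oplus (U \lor (X \oplus U))) \oplus (X \land ((X \leftrightarrow W) \oplus Z))) = \text{True} \leftrightarrow \text{True} = \text{True}

\text{True}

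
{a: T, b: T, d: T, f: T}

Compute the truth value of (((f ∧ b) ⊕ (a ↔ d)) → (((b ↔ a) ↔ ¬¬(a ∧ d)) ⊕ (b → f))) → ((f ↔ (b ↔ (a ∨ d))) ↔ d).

f ∧ b = T ∧ T = T
a ↔ d = T ↔ T = T
(f ∧ b) ⊕ (a ↔ d) = T ⊕ T = F
b ↔ a = T ↔ T = T
a ∧ d = T ∧ T = T
¬(a ∧ d) = ¬T = F
¬¬(a ∧ d) = ¬F = T
(b ↔ a) ↔ ¬¬(a ∧ d) = T ↔ T = T
b → f = T → T = T
((b ↔ a) ↔ ¬¬(a ∧ d)) ⊕ (b → f) = T ⊕ T = F
((f ∧ b) ⊕ (a ↔ d)) → (((b ↔ a) ↔ ¬¬(a ∧ d)) ⊕ (b → f)) = F → F = T
a ∨ d = T ∨ T = T
b ↔ (a ∨ d) = T ↔ T = T
f ↔ (b ↔ (a ∨ d)) = T ↔ T = T
(f ↔ (b ↔ (a ∨ d))) ↔ d = T ↔ T = T
(((f ∧ b) ⊕ (a ↔ d)) → (((b ↔ a) ↔ ¬¬(a ∧ d)) ⊕ (b → f))) → ((f ↔ (b ↔ (a ∨ d))) ↔ d) = T → T = T

T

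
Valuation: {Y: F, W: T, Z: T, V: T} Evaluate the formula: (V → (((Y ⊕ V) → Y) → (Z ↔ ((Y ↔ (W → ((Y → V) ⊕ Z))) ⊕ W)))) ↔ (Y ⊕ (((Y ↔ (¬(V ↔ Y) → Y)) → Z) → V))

T

Substituting Y=F, W=T, Z=T, V=T:
Y ⊕ V = F ⊕ T = T
(Y ⊕ V) → Y = T → F = F
Y → V = F → T = T
(Y → V) ⊕ Z = T ⊕ T = F
W → ((Y → V) ⊕ Z) = T → F = F
Y ↔ (W → ((Y → V) ⊕ Z)) = F ↔ F = T
(Y ↔ (W → ((Y → V) ⊕ Z))) ⊕ W = T ⊕ T = F
Z ↔ ((Y ↔ (W → ((Y → V) ⊕ Z))) ⊕ W) = T ↔ F = F
((Y ⊕ V) → Y) → (Z ↔ ((Y ↔ (W → ((Y → V) ⊕ Z))) ⊕ W)) = F → F = T
V → (((Y ⊕ V) → Y) → (Z ↔ ((Y ↔ (W → ((Y → V) ⊕ Z))) ⊕ W))) = T → T = T
V ↔ Y = T ↔ F = F
¬(V ↔ Y) = ¬F = T
¬(V ↔ Y) → Y = T → F = F
Y ↔ (¬(V ↔ Y) → Y) = F ↔ F = T
(Y ↔ (¬(V ↔ Y) → Y)) → Z = T → T = T
((Y ↔ (¬(V ↔ Y) → Y)) → Z) → V = T → T = T
Y ⊕ (((Y ↔ (¬(V ↔ Y) → Y)) → Z) → V) = F ⊕ T = T
(V → (((Y ⊕ V) → Y) → (Z ↔ ((Y ↔ (W → ((Y → V) ⊕ Z))) ⊕ W)))) ↔ (Y ⊕ (((Y ↔ (¬(V ↔ Y) → Y)) → Z) → V)) = T ↔ T = T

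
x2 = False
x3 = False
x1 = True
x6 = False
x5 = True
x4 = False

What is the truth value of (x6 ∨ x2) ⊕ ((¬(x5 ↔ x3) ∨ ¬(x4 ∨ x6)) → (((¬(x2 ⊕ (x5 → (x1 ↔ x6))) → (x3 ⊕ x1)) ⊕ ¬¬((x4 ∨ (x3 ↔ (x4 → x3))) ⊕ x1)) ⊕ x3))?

False

x6 ∨ x2 = False ∨ False = False
x5 ↔ x3 = True ↔ False = False
¬(x5 ↔ x3) = ¬False = True
x4 ∨ x6 = False ∨ False = False
¬(x4 ∨ x6) = ¬False = True
¬(x5 ↔ x3) ∨ ¬(x4 ∨ x6) = True ∨ True = True
x1 ↔ x6 = True ↔ False = False
x5 → (x1 ↔ x6) = True → False = False
x2 ⊕ (x5 → (x1 ↔ x6)) = False ⊕ False = False
¬(x2 ⊕ (x5 → (x1 ↔ x6))) = ¬False = True
x3 ⊕ x1 = False ⊕ True = True
¬(x2 ⊕ (x5 → (x1 ↔ x6))) → (x3 ⊕ x1) = True → True = True
x4 → x3 = False → False = True
x3 ↔ (x4 → x3) = False ↔ True = False
x4 ∨ (x3 ↔ (x4 → x3)) = False ∨ False = False
(x4 ∨ (x3 ↔ (x4 → x3))) ⊕ x1 = False ⊕ True = True
¬((x4 ∨ (x3 ↔ (x4 → x3))) ⊕ x1) = ¬True = False
¬¬((x4 ∨ (x3 ↔ (x4 → x3))) ⊕ x1) = ¬False = True
(¬(x2 ⊕ (x5 → (x1 ↔ x6))) → (x3 ⊕ x1)) ⊕ ¬¬((x4 ∨ (x3 ↔ (x4 → x3))) ⊕ x1) = True ⊕ True = False
((¬(x2 ⊕ (x5 → (x1 ↔ x6))) → (x3 ⊕ x1)) ⊕ ¬¬((x4 ∨ (x3 ↔ (x4 → x3))) ⊕ x1)) ⊕ x3 = False ⊕ False = False
(¬(x5 ↔ x3) ∨ ¬(x4 ∨ x6)) → (((¬(x2 ⊕ (x5 → (x1 ↔ x6))) → (x3 ⊕ x1)) ⊕ ¬¬((x4 ∨ (x3 ↔ (x4 → x3))) ⊕ x1)) ⊕ x3) = True → False = False
(x6 ∨ x2) ⊕ ((¬(x5 ↔ x3) ∨ ¬(x4 ∨ x6)) → (((¬(x2 ⊕ (x5 → (x1 ↔ x6))) → (x3 ⊕ x1)) ⊕ ¬¬((x4 ∨ (x3 ↔ (x4 → x3))) ⊕ x1)) ⊕ x3)) = False ⊕ False = False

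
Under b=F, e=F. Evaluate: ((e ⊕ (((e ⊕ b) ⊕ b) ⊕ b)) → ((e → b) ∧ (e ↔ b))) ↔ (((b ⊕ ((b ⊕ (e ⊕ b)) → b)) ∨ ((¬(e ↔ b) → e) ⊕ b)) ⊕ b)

e ⊕ b = F ⊕ F = F
(e ⊕ b) ⊕ b = F ⊕ F = F
((e ⊕ b) ⊕ b) ⊕ b = F ⊕ F = F
e ⊕ (((e ⊕ b) ⊕ b) ⊕ b) = F ⊕ F = F
e → b = F → F = T
e ↔ b = F ↔ F = T
(e → b) ∧ (e ↔ b) = T ∧ T = T
(e ⊕ (((e ⊕ b) ⊕ b) ⊕ b)) → ((e → b) ∧ (e ↔ b)) = F → T = T
e ⊕ b = F ⊕ F = F
b ⊕ (e ⊕ b) = F ⊕ F = F
(b ⊕ (e ⊕ b)) → b = F → F = T
b ⊕ ((b ⊕ (e ⊕ b)) → b) = F ⊕ T = T
e ↔ b = F ↔ F = T
¬(e ↔ b) = ¬T = F
¬(e ↔ b) → e = F → F = T
(¬(e ↔ b) → e) ⊕ b = T ⊕ F = T
(b ⊕ ((b ⊕ (e ⊕ b)) → b)) ∨ ((¬(e ↔ b) → e) ⊕ b) = T ∨ T = T
((b ⊕ ((b ⊕ (e ⊕ b)) → b)) ∨ ((¬(e ↔ b) → e) ⊕ b)) ⊕ b = T ⊕ F = T
((e ⊕ (((e ⊕ b) ⊕ b) ⊕ b)) → ((e → b) ∧ (e ↔ b))) ↔ (((b ⊕ ((b ⊕ (e ⊕ b)) → b)) ∨ ((¬(e ↔ b) → e) ⊕ b)) ⊕ b) = T ↔ T = T

T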